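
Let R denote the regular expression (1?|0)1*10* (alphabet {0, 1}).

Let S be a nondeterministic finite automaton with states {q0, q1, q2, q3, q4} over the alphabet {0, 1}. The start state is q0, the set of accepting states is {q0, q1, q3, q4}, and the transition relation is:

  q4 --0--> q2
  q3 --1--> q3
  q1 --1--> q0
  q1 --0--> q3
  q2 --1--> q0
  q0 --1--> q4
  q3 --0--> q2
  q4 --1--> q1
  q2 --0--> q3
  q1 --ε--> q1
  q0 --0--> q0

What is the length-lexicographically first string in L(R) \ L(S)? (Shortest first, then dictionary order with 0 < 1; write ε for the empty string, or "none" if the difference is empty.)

10

The string 10 is accepted by R but not by S.
No shorter string lies in the difference, and 10 is the lexicographically first length-2 string in L(R) \ L(S).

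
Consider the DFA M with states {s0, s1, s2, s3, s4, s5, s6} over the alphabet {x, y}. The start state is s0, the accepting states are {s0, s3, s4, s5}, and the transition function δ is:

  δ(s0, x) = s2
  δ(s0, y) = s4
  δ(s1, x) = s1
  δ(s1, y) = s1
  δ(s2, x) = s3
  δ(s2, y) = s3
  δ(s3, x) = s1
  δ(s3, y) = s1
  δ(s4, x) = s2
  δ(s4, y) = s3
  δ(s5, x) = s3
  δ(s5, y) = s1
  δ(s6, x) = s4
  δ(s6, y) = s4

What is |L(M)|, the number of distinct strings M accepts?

7

The useful subgraph on states {s0, s2, s3, s4} is acyclic, so L(M) is finite; the longest accepting path visits 4 useful states, giving maximum string length 3.
Counting accepting paths from s0 by length: 1 of length 0, 1 of length 1, 3 of length 2, 2 of length 3. Total 7.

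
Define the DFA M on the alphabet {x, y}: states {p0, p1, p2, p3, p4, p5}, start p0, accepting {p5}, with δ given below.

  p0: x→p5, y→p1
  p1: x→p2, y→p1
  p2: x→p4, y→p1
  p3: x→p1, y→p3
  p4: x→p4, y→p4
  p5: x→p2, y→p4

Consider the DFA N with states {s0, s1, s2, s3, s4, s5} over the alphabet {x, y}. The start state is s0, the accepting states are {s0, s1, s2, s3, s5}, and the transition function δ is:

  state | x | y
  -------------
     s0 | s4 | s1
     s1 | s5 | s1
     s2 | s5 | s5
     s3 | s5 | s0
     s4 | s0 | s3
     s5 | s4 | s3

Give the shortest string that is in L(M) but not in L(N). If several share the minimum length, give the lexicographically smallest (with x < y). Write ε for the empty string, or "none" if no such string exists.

The string x is accepted by M but not by N.
No shorter string lies in the difference, and x is the lexicographically first length-1 string in L(M) \ L(N).

x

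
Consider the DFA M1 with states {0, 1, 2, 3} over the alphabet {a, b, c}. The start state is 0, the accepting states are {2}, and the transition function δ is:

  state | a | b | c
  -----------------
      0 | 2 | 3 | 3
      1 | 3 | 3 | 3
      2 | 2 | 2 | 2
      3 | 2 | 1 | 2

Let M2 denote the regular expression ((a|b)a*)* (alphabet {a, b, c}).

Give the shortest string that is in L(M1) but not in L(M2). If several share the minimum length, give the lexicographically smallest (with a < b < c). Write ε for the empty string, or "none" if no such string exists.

ac

The string ac is accepted by M1 but not by M2.
No shorter string lies in the difference, and ac is the lexicographically first length-2 string in L(M1) \ L(M2).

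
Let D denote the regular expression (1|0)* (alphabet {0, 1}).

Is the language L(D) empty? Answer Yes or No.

The empty string ε matches the expression, so it belongs to L(D).
Since L(D) contains at least one string, it is not empty.

No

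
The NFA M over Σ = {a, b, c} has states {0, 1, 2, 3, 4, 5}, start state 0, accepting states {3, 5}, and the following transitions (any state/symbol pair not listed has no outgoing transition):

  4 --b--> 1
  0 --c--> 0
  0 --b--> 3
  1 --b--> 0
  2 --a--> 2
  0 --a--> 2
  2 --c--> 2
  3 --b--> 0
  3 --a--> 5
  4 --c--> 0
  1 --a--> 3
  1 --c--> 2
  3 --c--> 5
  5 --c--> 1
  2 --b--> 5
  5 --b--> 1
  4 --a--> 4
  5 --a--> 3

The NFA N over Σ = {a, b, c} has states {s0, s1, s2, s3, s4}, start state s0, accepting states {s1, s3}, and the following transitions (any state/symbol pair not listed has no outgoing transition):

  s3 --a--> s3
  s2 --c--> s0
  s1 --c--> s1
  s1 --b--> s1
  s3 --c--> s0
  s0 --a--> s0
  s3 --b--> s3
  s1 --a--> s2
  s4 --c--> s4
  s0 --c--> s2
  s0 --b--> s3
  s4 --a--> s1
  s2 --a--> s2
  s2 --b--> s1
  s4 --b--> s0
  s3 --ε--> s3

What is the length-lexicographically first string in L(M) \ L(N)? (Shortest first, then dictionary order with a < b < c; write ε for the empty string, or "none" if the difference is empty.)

bc

The string bc is accepted by M but not by N.
No shorter string lies in the difference, and bc is the lexicographically first length-2 string in L(M) \ L(N).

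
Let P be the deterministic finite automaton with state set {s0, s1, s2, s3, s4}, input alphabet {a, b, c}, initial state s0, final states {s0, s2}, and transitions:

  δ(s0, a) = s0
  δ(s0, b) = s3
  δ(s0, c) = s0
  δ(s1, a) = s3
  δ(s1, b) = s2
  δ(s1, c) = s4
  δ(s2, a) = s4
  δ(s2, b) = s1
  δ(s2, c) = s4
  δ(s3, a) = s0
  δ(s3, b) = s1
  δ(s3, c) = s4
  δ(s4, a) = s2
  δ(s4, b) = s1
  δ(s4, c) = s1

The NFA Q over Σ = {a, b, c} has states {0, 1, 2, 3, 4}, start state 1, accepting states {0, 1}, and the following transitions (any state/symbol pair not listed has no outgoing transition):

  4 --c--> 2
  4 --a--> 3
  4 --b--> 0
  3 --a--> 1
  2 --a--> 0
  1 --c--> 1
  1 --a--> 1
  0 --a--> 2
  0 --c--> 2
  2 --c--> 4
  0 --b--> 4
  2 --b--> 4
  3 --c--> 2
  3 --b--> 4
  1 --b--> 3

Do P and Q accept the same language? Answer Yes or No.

Exploring the product automaton P × Q from the start pair (s0, 1), following both machines on each input symbol, reaches 5 state pairs: (s0, 1), (s3, 3), (s1, 4), (s4, 2), (s2, 0).
P accepts in {s0, s2} and Q accepts in {0, 1}. In every reachable pair the two components are either both accepting — (s0, 1), (s2, 0) — or both non-accepting, so no string is accepted by exactly one of the machines: L(P) \ L(Q) and L(Q) \ L(P) are both empty.
Hence every string is accepted by P iff it is accepted by Q, and the two languages coincide.

Yes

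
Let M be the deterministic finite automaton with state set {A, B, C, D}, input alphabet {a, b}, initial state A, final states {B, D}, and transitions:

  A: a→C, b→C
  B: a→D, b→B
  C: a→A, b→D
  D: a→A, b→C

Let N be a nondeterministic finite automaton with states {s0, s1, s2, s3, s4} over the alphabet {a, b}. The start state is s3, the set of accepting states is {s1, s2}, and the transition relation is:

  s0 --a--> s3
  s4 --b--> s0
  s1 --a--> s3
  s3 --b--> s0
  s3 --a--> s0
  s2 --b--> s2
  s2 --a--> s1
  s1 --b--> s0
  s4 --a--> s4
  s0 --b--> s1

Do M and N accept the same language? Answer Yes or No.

Yes

Exploring the product automaton M × N from the start pair (A, s3), following both machines on each input symbol, reaches 3 state pairs: (A, s3), (C, s0), (D, s1).
M accepts in {B, D} and N accepts in {s1, s2}. In every reachable pair the two components are either both accepting — (D, s1) — or both non-accepting, so no string is accepted by exactly one of the machines: L(M) \ L(N) and L(N) \ L(M) are both empty.
Hence every string is accepted by M iff it is accepted by N, and the two languages coincide.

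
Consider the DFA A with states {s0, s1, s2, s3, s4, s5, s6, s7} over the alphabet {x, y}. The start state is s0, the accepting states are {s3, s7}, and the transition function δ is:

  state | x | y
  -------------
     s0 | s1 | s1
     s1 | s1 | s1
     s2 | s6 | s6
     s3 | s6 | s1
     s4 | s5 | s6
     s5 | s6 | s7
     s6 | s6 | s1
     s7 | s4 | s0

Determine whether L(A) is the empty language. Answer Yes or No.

Yes

The states reachable from the start state are {s0, s1}.
None of the accepting states {s3, s7} is reachable, so no string is accepted and L(A) = ∅.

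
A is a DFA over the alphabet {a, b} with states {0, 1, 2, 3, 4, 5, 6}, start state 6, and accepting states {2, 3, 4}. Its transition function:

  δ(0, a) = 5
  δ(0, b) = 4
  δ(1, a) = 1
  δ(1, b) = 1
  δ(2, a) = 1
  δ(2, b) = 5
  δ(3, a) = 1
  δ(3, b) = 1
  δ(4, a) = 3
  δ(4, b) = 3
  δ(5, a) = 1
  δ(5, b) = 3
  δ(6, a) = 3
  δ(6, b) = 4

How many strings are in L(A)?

The useful subgraph on states {3, 4, 6} is acyclic, so L(A) is finite; the longest accepting path visits 3 useful states, giving maximum string length 2.
Counting accepting paths from 6 by length: 2 of length 1, 2 of length 2. Total 4.

4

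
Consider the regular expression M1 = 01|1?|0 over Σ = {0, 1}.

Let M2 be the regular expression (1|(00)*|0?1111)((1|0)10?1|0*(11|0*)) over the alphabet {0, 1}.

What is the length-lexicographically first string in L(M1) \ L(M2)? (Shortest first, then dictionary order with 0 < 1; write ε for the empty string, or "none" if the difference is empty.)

01

The string 01 is accepted by M1 but not by M2.
No shorter string lies in the difference, and 01 is the lexicographically first length-2 string in L(M1) \ L(M2).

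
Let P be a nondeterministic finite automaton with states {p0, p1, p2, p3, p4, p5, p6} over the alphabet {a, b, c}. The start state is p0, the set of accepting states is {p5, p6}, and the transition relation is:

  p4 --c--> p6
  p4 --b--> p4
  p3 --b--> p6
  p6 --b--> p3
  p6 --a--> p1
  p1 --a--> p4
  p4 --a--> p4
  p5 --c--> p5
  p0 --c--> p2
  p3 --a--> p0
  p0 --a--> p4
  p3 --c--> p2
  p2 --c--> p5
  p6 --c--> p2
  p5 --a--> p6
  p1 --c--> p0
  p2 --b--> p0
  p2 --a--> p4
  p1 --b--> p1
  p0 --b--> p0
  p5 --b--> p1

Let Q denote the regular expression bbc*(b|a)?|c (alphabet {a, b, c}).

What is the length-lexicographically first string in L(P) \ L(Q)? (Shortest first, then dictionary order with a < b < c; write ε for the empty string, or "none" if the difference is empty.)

ac

The string ac is accepted by P but not by Q.
No shorter string lies in the difference, and ac is the lexicographically first length-2 string in L(P) \ L(Q).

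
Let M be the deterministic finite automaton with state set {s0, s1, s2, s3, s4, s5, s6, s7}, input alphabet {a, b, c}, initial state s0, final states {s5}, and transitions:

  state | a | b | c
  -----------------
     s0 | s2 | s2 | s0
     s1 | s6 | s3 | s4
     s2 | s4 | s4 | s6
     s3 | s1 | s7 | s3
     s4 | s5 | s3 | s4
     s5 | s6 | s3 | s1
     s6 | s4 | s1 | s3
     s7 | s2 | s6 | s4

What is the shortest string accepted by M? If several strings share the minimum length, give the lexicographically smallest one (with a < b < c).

aaa

A breadth-first search from s0 reaches an accepting state first via the path s0 → s2 → s4 → s5 on input aaa.
No string of length < 3 is accepted (BFS exhausts all shorter strings without reaching an accepting state), and aaa is the lexicographically least accepting string of length 3.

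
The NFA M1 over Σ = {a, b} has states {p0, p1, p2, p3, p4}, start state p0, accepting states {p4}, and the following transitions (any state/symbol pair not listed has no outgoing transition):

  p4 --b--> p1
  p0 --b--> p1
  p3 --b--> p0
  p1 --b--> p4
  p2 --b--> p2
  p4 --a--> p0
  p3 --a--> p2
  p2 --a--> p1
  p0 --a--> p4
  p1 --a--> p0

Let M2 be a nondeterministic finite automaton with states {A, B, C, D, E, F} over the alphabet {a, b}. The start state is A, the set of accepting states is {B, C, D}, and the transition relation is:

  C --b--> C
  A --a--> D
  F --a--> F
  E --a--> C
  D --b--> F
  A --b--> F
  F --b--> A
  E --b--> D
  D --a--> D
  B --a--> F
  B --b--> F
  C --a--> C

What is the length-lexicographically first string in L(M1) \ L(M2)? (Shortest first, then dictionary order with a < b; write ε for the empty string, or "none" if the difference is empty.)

bb

The string bb is accepted by M1 but not by M2.
No shorter string lies in the difference, and bb is the lexicographically first length-2 string in L(M1) \ L(M2).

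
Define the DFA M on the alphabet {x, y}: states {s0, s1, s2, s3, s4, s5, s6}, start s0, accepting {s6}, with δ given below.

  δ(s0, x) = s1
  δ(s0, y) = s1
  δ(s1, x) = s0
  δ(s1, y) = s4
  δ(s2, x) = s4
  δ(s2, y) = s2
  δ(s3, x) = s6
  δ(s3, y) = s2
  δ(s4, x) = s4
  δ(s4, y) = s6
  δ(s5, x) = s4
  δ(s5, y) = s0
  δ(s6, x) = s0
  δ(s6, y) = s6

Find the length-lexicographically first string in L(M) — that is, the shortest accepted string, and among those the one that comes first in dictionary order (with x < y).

A breadth-first search from s0 reaches an accepting state first via the path s0 → s1 → s4 → s6 on input xyy.
No string of length < 3 is accepted (BFS exhausts all shorter strings without reaching an accepting state), and xyy is the lexicographically least accepting string of length 3.

xyy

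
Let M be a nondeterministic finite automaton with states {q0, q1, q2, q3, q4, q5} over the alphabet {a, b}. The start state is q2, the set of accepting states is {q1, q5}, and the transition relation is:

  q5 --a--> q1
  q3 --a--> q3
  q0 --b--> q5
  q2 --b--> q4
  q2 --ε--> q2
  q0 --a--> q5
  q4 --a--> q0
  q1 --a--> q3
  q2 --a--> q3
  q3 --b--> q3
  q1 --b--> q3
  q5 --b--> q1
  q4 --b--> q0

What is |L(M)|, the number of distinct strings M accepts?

12

The useful subgraph on states {q0, q1, q2, q4, q5} is acyclic, so L(M) is finite; the longest accepting path visits 5 useful states, giving maximum string length 4.
Counting accepting paths from q2 by length: 4 of length 3, 8 of length 4. Total 12.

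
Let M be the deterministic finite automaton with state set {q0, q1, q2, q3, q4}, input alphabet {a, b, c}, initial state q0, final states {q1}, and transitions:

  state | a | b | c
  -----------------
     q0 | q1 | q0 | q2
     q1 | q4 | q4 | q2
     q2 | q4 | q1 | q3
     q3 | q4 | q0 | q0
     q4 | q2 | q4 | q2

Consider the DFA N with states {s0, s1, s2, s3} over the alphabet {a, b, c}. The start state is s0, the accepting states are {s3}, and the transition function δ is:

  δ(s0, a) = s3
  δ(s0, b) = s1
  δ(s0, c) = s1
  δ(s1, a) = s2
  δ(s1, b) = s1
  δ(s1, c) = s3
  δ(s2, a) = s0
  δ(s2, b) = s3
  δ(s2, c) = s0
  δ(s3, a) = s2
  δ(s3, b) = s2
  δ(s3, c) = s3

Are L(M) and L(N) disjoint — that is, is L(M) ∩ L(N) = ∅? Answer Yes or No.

The string a is accepted by both M and N.
Hence L(M) ∩ L(N) ≠ ∅.

No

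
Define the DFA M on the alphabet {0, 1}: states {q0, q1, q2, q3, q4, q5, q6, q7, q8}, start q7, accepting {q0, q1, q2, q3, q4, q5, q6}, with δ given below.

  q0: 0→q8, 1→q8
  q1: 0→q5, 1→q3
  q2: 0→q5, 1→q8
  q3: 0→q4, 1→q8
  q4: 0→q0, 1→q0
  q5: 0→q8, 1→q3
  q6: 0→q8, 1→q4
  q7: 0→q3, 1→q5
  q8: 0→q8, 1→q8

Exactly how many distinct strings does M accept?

The useful subgraph on states {q0, q3, q4, q5, q7} is acyclic, so L(M) is finite; the longest accepting path visits 5 useful states, giving maximum string length 4.
Counting accepting paths from q7 by length: 2 of length 1, 2 of length 2, 3 of length 3, 2 of length 4. Total 9.

9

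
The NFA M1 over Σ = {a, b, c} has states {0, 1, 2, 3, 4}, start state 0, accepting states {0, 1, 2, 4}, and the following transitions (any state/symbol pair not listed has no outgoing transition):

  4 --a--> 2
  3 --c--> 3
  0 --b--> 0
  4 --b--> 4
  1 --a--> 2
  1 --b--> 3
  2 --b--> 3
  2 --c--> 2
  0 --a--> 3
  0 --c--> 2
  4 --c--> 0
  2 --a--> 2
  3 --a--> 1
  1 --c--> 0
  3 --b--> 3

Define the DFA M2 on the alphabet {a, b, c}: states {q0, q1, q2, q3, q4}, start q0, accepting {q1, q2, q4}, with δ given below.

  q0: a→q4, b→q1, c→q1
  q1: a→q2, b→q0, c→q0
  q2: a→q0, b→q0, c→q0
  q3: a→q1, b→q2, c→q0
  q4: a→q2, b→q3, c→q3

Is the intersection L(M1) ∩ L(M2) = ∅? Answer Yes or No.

No

The string b is accepted by both M1 and M2.
Hence L(M1) ∩ L(M2) ≠ ∅.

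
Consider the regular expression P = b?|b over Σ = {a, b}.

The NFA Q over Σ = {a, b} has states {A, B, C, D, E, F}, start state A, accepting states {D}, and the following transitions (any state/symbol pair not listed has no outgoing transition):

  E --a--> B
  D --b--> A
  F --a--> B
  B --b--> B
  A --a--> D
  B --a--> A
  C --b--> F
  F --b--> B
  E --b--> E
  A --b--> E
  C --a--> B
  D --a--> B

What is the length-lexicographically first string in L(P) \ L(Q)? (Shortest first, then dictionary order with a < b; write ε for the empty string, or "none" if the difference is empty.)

The empty string ε is accepted by P but not by Q.
Since ε is the unique shortest string, it is the required witness.

ε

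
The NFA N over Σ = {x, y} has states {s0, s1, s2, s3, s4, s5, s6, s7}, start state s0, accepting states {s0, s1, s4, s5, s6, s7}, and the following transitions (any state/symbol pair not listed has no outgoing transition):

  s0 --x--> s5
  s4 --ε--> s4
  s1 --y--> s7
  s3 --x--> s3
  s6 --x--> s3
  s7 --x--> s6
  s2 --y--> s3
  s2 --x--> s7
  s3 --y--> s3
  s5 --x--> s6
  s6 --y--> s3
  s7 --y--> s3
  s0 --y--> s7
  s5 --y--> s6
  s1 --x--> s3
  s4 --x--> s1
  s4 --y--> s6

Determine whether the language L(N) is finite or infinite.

The useful states (reachable from s0 and able to reach an accepting state) are {s0, s5, s6, s7}.
Restricted to these states the transition graph has no cycle, so every accepting path has bounded length and L is finite.

finite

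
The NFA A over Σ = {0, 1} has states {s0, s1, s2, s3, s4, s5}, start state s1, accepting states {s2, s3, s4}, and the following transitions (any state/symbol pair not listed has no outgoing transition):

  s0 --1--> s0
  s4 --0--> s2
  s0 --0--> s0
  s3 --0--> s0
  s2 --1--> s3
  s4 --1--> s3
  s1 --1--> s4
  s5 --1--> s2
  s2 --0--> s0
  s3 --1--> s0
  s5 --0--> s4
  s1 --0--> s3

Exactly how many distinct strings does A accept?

5

The useful subgraph on states {s1, s2, s3, s4} is acyclic, so L(A) is finite; the longest accepting path visits 4 useful states, giving maximum string length 3.
Counting accepting paths from s1 by length: 2 of length 1, 2 of length 2, 1 of length 3. Total 5.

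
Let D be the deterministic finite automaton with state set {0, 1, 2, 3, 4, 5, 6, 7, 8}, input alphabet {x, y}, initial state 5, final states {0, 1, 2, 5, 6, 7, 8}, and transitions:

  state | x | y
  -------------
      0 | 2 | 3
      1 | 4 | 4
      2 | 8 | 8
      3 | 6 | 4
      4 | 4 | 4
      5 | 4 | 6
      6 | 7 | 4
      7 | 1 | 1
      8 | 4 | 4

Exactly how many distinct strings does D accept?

5

The useful subgraph on states {1, 5, 6, 7} is acyclic, so L(D) is finite; the longest accepting path visits 4 useful states, giving maximum string length 3.
Counting accepting paths from 5 by length: 1 of length 0, 1 of length 1, 1 of length 2, 2 of length 3. Total 5.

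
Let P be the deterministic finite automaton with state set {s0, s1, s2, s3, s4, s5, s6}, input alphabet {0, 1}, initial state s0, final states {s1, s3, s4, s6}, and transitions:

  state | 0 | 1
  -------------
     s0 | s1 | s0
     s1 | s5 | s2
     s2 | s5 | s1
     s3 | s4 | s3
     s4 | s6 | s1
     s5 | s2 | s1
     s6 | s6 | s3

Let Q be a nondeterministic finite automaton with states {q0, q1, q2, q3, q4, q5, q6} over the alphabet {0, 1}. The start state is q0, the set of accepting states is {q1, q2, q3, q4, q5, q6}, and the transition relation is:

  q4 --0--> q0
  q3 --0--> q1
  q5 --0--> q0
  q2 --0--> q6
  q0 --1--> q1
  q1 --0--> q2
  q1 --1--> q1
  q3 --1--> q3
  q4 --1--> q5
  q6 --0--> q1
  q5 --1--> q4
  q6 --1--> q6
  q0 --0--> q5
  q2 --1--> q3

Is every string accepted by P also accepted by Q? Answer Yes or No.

Exploring the product automaton P × Q from the start pair (s0, q0), following both machines on each input symbol, reaches 18 state pairs: (s0, q0), (s1, q5), (s0, q1), (s5, q0), (s2, q4), (s1, q2), (s2, q5), (s1, q1), (s5, q6), (s2, q3), (s1, q4), (s5, q2), (s2, q1), (s1, q6), (s5, q1), (s1, q3), (s2, q6), (s2, q2).
P accepts in {s1, s3, s4, s6} and Q accepts in {q1, q2, q3, q4, q5, q6}. The reachable pairs whose P-component is accepting are (s1, q5), (s1, q2), (s1, q1), (s1, q4), (s1, q6), (s1, q3); in each of them the Q-component is accepting too, so the product for L(P) \ L(Q) (P-component accepting, Q-component rejecting) has no reachable accepting pair and the difference is empty.
Hence every string in L(P) is also in L(Q).

Yes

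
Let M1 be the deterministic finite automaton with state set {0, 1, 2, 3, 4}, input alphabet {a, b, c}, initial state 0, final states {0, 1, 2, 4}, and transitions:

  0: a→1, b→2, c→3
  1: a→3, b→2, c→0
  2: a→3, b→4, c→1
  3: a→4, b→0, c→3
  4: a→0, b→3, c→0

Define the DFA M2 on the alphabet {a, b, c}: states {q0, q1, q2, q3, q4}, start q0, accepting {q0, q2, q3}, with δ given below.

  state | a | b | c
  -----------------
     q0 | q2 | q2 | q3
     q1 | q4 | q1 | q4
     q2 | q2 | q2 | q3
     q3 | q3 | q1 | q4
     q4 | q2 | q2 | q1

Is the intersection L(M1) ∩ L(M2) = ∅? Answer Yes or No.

The empty string ε is accepted by both M1 and M2.
Hence L(M1) ∩ L(M2) ≠ ∅.

No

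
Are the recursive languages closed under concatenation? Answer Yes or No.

For an input of length n, try each of the n+1 split points, running the decider for L₁ on the prefix and the decider for L₂ on the suffix; accept if some split succeeds. Finitely many halting sub-runs, so this decides L₁L₂.
So the recursive languages are closed under concatenation.

Yes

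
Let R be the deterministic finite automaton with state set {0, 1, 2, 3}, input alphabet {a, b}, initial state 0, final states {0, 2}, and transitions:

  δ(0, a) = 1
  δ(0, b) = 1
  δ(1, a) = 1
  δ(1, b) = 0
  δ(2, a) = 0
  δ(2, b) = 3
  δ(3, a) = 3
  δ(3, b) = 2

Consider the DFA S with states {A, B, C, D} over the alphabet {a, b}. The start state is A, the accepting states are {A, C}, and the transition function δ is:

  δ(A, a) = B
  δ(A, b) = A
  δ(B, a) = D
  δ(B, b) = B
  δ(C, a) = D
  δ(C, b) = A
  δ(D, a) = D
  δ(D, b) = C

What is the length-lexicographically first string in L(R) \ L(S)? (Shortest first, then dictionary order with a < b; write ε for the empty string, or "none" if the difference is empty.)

ab

The string ab is accepted by R but not by S.
No shorter string lies in the difference, and ab is the lexicographically first length-2 string in L(R) \ L(S).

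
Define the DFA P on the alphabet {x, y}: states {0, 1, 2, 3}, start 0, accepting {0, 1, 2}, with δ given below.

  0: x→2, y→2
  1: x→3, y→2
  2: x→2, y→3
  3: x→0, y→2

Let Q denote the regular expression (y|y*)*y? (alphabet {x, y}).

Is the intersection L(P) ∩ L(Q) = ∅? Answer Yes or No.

The empty string ε is accepted by both P and Q.
Hence L(P) ∩ L(Q) ≠ ∅.

No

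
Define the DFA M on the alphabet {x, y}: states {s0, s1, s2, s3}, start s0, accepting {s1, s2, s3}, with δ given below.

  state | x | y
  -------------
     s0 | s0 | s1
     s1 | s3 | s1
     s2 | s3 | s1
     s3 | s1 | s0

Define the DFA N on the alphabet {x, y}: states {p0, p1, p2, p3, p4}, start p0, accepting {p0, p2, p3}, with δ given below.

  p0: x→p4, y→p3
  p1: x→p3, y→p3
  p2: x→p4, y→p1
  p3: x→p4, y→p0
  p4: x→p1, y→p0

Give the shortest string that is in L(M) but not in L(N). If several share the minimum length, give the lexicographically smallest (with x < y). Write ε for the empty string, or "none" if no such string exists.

The string yx is accepted by M but not by N.
No shorter string lies in the difference, and yx is the lexicographically first length-2 string in L(M) \ L(N).

yx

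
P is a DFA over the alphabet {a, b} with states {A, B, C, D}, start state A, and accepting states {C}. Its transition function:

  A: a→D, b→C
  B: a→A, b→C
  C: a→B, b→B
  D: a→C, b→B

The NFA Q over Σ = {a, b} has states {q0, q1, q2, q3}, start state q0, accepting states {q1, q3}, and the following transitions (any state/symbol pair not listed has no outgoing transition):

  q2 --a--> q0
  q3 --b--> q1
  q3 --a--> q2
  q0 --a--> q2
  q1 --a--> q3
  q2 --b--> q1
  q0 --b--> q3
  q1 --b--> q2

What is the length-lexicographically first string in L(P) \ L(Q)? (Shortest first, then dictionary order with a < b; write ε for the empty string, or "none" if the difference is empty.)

The string aa is accepted by P but not by Q.
No shorter string lies in the difference, and aa is the lexicographically first length-2 string in L(P) \ L(Q).

aa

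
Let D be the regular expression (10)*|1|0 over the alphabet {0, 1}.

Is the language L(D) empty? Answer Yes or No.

The empty string ε matches the expression, so it belongs to L(D).
Since L(D) contains at least one string, it is not empty.

No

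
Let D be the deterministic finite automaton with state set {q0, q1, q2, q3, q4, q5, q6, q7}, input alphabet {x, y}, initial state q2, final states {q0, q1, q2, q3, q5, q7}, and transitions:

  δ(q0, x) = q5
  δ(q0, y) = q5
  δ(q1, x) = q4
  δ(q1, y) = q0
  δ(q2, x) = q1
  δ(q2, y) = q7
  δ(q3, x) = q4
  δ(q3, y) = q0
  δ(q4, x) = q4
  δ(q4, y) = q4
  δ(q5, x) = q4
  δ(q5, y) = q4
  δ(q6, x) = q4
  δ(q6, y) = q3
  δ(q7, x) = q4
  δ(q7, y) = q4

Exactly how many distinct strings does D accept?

The useful subgraph on states {q0, q1, q2, q5, q7} is acyclic, so L(D) is finite; the longest accepting path visits 4 useful states, giving maximum string length 3.
Counting accepting paths from q2 by length: 1 of length 0, 2 of length 1, 1 of length 2, 2 of length 3. Total 6.

6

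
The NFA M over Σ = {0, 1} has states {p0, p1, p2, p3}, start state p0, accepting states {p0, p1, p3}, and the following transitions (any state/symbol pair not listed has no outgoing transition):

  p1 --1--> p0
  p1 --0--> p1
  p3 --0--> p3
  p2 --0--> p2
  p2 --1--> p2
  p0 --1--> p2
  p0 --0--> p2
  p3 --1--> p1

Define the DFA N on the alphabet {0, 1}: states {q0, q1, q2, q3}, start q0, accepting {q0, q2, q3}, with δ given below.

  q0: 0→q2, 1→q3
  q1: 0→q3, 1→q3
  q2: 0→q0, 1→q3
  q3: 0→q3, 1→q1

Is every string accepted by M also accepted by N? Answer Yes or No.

Yes

Exploring the product automaton M × N from the start pair (p0, q0), following both machines on each input symbol, reaches 5 state pairs: (p0, q0), (p2, q2), (p2, q3), (p2, q0), (p2, q1).
M accepts in {p0, p1, p3} and N accepts in {q0, q2, q3}. The reachable pairs whose M-component is accepting are (p0, q0); in each of them the N-component is accepting too, so the product for L(M) \ L(N) (M-component accepting, N-component rejecting) has no reachable accepting pair and the difference is empty.
Hence every string in L(M) is also in L(N).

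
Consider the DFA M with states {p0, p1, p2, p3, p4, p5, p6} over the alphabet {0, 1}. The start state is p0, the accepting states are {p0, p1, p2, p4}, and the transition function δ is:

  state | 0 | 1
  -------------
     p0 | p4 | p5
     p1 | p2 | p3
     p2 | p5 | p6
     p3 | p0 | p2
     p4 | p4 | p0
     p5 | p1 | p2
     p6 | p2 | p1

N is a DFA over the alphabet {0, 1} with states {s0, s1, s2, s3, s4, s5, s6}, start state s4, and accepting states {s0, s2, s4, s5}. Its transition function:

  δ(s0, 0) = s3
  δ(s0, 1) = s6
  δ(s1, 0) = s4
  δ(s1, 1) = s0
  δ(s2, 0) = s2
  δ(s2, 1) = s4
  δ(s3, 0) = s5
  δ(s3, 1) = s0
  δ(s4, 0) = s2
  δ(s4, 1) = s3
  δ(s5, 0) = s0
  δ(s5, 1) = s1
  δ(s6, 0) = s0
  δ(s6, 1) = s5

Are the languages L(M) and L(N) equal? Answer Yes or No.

Exploring the product automaton M × N from the start pair (p0, s4), following both machines on each input symbol, reaches 7 state pairs: (p0, s4), (p4, s2), (p5, s3), (p1, s5), (p2, s0), (p3, s1), (p6, s6).
M accepts in {p0, p1, p2, p4} and N accepts in {s0, s2, s4, s5}. In every reachable pair the two components are either both accepting — (p0, s4), (p4, s2), (p1, s5), (p2, s0) — or both non-accepting, so no string is accepted by exactly one of the machines: L(M) \ L(N) and L(N) \ L(M) are both empty.
Hence every string is accepted by M iff it is accepted by N, and the two languages coincide.

Yes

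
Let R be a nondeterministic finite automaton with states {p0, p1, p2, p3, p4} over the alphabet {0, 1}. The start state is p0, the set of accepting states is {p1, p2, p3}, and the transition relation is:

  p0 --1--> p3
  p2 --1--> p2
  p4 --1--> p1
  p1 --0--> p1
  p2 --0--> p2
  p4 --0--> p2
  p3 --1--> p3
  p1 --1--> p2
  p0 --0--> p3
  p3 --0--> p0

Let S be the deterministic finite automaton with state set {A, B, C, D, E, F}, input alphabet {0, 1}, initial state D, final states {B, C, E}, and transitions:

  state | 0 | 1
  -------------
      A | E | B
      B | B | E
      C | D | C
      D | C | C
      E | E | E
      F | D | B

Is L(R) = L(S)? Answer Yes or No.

Exploring the product automaton R × S from the start pair (p0, D), following both machines on each input symbol, reaches 2 state pairs: (p0, D), (p3, C).
R accepts in {p1, p2, p3} and S accepts in {B, C, E}. In every reachable pair the two components are either both accepting — (p3, C) — or both non-accepting, so no string is accepted by exactly one of the machines: L(R) \ L(S) and L(S) \ L(R) are both empty.
Hence every string is accepted by R iff it is accepted by S, and the two languages coincide.

Yes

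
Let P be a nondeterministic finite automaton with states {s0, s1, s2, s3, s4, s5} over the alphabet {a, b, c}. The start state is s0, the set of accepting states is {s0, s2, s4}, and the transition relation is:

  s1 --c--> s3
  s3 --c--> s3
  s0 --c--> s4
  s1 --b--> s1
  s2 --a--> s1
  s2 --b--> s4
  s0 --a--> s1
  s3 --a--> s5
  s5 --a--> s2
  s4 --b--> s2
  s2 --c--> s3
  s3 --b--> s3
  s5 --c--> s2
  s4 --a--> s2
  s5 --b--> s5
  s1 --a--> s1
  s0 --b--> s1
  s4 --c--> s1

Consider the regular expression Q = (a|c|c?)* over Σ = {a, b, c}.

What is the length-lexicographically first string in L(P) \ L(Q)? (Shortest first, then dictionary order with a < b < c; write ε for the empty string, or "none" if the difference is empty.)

The string cb is accepted by P but not by Q.
No shorter string lies in the difference, and cb is the lexicographically first length-2 string in L(P) \ L(Q).

cb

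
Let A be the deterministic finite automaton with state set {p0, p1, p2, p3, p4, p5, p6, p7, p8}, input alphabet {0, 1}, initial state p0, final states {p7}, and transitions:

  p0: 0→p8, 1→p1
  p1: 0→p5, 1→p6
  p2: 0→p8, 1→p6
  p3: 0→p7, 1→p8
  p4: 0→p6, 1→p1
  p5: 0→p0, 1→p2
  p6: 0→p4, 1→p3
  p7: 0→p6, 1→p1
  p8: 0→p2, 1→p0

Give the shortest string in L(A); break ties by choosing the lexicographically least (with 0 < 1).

A breadth-first search from p0 reaches an accepting state first via the path p0 → p1 → p6 → p3 → p7 on input 1110.
No string of length < 4 is accepted (BFS exhausts all shorter strings without reaching an accepting state), and 1110 is the lexicographically least accepting string of length 4.

1110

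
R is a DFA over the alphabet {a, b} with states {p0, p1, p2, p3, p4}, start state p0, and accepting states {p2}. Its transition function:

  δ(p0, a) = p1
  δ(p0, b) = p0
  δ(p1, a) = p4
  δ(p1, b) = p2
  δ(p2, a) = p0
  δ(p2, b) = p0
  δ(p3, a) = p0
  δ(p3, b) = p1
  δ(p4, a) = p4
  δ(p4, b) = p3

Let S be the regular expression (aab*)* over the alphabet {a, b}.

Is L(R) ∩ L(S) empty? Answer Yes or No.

No

The string aabbb is accepted by both R and S.
Hence L(R) ∩ L(S) ≠ ∅.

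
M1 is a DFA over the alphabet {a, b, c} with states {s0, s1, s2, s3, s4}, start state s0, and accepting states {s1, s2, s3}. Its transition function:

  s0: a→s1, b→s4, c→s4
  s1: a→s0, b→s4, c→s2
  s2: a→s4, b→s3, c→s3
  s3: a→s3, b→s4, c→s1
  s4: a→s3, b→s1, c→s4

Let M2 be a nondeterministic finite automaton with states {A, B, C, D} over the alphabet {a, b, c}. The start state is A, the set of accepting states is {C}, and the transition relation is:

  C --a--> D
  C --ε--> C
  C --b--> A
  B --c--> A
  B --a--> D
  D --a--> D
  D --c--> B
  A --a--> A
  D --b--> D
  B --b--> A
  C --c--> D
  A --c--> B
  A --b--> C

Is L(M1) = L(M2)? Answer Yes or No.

No

The string a is accepted by M1 but rejected by M2.
So L(M1) ≠ L(M2).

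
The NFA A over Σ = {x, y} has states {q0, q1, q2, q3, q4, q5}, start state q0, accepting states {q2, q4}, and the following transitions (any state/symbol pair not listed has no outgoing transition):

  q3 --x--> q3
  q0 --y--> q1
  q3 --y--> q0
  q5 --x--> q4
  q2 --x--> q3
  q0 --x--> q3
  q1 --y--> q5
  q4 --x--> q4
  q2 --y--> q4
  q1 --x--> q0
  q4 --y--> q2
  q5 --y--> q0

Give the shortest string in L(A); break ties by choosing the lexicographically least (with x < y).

A breadth-first search from q0 reaches an accepting state first via the path q0 → q1 → q5 → q4 on input yyx.
No string of length < 3 is accepted (BFS exhausts all shorter strings without reaching an accepting state), and yyx is the lexicographically least accepting string of length 3.

yyx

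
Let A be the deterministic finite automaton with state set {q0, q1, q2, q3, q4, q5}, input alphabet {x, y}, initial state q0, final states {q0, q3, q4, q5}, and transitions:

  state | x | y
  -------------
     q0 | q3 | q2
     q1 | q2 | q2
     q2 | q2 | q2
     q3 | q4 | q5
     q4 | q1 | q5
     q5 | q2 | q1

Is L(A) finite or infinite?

The useful states (reachable from q0 and able to reach an accepting state) are {q0, q3, q4, q5}.
Restricted to these states the transition graph has no cycle, so every accepting path has bounded length and L is finite.

finite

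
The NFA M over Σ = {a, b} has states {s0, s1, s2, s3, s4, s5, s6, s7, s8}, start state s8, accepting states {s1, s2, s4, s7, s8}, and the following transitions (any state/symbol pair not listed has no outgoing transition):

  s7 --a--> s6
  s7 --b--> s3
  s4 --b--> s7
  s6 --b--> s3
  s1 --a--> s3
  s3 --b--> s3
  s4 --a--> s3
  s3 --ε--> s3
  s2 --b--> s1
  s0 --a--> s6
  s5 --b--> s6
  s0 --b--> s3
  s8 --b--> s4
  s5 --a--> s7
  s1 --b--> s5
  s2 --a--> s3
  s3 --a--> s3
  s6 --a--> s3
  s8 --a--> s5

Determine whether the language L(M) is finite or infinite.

The useful states (reachable from s8 and able to reach an accepting state) are {s4, s5, s7, s8}.
Restricted to these states the transition graph has no cycle, so every accepting path has bounded length and L is finite.

finite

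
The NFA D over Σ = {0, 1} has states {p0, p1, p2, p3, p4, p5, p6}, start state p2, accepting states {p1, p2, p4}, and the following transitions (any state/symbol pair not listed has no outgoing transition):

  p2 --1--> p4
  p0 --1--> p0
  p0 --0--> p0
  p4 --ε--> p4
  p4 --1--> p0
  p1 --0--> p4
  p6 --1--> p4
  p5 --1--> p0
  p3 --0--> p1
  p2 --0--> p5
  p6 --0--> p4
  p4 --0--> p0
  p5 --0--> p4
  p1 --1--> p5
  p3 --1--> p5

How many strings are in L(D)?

3

The useful subgraph on states {p2, p4, p5} is acyclic, so L(D) is finite; the longest accepting path visits 3 useful states, giving maximum string length 2.
Counting accepting paths from p2 by length: 1 of length 0, 1 of length 1, 1 of length 2. Total 3.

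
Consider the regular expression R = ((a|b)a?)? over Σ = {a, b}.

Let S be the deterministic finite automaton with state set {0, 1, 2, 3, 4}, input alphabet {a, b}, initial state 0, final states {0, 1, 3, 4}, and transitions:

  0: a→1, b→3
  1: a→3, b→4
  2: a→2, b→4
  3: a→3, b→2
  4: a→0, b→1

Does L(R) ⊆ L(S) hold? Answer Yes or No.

Yes

Converting the expression R to a DFA (subset construction, then merging equivalent states) gives the minimal DFA with states {r0, r1, r2, r3}, start state r0, accepting states {r0, r1, r2} and transitions r0: a→r1, b→r1; r1: a→r2, b→r3; r2: a→r3, b→r3; r3: a→r3, b→r3.
Exploring the product automaton R × S from the start pair (r0, 0), following both machines on each input symbol, reaches 9 state pairs: (r0, 0), (r1, 1), (r1, 3), (r2, 3), (r3, 4), (r3, 2), (r3, 3), (r3, 0), (r3, 1).
R accepts in {r0, r1, r2} and S accepts in {0, 1, 3, 4}. The reachable pairs whose R-component is accepting are (r0, 0), (r1, 1), (r1, 3), (r2, 3); in each of them the S-component is accepting too, so the product for L(R) \ L(S) (R-component accepting, S-component rejecting) has no reachable accepting pair and the difference is empty.
Hence every string in L(R) is also in L(S).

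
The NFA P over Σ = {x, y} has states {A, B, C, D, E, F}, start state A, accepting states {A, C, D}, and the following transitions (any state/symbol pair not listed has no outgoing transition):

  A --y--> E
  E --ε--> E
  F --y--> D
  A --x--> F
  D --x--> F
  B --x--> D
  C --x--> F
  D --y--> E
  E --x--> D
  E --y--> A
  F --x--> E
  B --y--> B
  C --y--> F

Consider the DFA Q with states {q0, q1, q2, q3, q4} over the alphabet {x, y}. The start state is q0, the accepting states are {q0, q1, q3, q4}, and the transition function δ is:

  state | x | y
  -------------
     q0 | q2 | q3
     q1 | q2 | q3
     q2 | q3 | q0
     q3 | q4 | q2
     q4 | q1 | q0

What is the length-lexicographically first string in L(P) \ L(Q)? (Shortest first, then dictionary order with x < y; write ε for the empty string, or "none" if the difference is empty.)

The string yy is accepted by P but not by Q.
No shorter string lies in the difference, and yy is the lexicographically first length-2 string in L(P) \ L(Q).

yy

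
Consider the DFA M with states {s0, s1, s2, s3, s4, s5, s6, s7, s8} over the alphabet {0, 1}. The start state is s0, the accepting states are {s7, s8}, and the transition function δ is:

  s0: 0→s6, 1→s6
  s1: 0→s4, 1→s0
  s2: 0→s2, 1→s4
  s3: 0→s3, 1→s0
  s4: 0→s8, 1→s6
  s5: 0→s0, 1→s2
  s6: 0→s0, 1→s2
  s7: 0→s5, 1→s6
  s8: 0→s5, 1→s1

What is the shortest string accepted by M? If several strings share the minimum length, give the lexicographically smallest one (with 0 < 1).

A breadth-first search from s0 reaches an accepting state first via the path s0 → s6 → s2 → s4 → s8 on input 0110.
No string of length < 4 is accepted (BFS exhausts all shorter strings without reaching an accepting state), and 0110 is the lexicographically least accepting string of length 4.

0110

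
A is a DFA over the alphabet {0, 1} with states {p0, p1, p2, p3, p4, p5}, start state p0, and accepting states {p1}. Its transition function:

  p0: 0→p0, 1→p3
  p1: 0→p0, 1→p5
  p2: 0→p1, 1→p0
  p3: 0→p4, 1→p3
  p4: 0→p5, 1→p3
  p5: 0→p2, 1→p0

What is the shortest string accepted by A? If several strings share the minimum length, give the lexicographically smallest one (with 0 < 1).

10000

A breadth-first search from p0 reaches an accepting state first via the path p0 → p3 → p4 → p5 → p2 → p1 on input 10000.
No string of length < 5 is accepted (BFS exhausts all shorter strings without reaching an accepting state), and 10000 is the lexicographically least accepting string of length 5.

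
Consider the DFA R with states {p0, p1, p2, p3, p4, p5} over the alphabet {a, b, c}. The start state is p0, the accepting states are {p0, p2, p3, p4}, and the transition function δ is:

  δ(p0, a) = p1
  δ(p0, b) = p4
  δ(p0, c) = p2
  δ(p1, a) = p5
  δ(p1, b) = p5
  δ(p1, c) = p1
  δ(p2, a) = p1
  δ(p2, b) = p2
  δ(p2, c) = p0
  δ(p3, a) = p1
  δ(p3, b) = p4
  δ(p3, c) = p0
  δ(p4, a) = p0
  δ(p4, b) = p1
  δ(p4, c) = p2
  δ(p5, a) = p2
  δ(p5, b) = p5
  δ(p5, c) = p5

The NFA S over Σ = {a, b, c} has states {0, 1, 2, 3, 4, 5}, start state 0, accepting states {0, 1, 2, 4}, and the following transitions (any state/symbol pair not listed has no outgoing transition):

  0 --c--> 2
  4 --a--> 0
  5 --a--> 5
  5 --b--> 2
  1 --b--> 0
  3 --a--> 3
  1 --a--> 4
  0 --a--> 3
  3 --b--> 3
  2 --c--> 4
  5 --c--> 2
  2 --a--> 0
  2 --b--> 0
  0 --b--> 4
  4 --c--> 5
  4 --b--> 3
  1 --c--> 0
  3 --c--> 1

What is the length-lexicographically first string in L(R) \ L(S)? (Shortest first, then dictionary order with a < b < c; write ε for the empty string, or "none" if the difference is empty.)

bc

The string bc is accepted by R but not by S.
No shorter string lies in the difference, and bc is the lexicographically first length-2 string in L(R) \ L(S).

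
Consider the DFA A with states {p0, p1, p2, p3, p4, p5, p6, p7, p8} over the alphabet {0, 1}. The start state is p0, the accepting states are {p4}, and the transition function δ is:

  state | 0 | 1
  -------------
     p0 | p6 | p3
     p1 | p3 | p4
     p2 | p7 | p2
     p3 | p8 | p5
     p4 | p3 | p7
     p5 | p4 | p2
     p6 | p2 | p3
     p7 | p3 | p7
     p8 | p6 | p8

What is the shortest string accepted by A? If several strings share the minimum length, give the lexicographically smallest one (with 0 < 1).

A breadth-first search from p0 reaches an accepting state first via the path p0 → p3 → p5 → p4 on input 110.
No string of length < 3 is accepted (BFS exhausts all shorter strings without reaching an accepting state), and 110 is the lexicographically least accepting string of length 3.

110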